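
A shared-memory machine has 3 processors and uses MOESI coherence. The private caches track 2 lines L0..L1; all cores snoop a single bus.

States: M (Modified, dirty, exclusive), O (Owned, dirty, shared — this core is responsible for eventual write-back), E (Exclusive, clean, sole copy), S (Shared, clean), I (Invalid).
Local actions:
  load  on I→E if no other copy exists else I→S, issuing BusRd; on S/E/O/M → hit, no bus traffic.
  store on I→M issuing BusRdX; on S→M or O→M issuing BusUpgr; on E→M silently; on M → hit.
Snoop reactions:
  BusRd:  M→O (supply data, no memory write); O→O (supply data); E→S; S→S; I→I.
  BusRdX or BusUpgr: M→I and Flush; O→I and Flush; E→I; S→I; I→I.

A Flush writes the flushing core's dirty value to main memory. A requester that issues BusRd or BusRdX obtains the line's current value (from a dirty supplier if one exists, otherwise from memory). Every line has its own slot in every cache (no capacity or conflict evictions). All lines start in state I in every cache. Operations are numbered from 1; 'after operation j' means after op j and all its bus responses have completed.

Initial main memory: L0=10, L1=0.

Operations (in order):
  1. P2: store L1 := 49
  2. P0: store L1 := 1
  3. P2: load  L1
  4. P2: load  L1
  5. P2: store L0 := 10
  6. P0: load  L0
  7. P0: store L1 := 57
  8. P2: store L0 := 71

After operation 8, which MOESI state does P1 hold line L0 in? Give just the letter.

state = I

[1] P2: store L1 := 49 | P0:I, P1:I, P2:M(49) | bus: BusRdX
[2] P0: store L1 := 1 | P0:M(1), P1:I, P2:I | bus: BusRdX,Flush
[3] P2: load  L1 | P0:O(1), P1:I, P2:S(1) | bus: BusRd
[4] P2: load  L1 | P0:O(1), P1:I, P2:S(1) | bus: none
[5] P2: store L0 := 10 | P0:I, P1:I, P2:M(10) | bus: BusRdX
[6] P0: load  L0 | P0:S(10), P1:I, P2:O(10) | bus: BusRd
[7] P0: store L1 := 57 | P0:M(57), P1:I, P2:I | bus: BusUpgr
[8] P2: store L0 := 71 | P0:I, P1:I, P2:M(71) | bus: BusUpgr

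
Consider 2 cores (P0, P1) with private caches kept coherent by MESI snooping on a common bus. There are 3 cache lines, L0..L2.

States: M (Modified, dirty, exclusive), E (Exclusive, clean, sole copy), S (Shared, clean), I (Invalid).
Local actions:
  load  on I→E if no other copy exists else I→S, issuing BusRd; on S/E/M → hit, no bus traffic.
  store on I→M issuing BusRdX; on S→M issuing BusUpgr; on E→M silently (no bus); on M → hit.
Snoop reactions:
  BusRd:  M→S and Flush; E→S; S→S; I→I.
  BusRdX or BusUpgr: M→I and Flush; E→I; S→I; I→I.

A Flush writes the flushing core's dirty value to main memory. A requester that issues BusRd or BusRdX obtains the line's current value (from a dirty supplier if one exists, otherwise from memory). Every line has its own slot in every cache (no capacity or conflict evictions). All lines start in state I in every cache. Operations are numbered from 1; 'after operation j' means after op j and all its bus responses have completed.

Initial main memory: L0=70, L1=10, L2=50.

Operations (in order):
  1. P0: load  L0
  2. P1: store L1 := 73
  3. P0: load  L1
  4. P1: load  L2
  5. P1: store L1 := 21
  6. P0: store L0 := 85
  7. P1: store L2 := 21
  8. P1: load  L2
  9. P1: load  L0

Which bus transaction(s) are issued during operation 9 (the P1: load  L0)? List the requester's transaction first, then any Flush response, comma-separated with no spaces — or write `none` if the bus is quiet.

bus = BusRd,Flush

step 1: P0: load  L0  ⟶  EI  (L0)  txn=BusRd  M[L0]=70
step 2: P1: store L1 := 73  ⟶  IM  (L1)  txn=BusRdX  M[L1]=10
step 3: P0: load  L1  ⟶  SS  (L1)  txn=BusRd+Flush  M[L1]=73
step 4: P1: load  L2  ⟶  IE  (L2)  txn=BusRd  M[L2]=50
step 5: P1: store L1 := 21  ⟶  IM  (L1)  txn=BusUpgr  M[L1]=73
step 6: P0: store L0 := 85  ⟶  MI  (L0)  txn=∅  M[L0]=70
step 7: P1: store L2 := 21  ⟶  IM  (L2)  txn=∅  M[L2]=50
step 8: P1: load  L2  ⟶  IM  (L2)  txn=∅  M[L2]=50
step 9: P1: load  L0  ⟶  SS  (L0)  txn=BusRd+Flush  M[L0]=85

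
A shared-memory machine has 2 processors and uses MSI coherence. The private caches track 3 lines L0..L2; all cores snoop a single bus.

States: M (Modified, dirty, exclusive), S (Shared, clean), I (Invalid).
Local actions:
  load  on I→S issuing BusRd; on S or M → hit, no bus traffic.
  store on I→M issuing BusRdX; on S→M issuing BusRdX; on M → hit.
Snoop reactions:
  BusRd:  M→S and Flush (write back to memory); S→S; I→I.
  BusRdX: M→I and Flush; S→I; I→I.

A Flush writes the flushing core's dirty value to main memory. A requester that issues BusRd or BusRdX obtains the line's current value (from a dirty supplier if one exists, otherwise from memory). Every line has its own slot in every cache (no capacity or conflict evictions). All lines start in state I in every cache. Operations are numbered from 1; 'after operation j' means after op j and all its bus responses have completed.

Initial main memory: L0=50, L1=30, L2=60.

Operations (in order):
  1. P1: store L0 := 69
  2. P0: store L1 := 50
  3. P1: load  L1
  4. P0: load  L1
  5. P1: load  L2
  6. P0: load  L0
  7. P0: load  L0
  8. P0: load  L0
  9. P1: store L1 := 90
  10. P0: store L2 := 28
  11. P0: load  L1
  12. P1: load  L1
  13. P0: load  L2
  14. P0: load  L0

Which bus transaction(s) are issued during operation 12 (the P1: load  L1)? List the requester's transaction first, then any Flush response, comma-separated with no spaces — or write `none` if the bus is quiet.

bus = none

[1] P1: store L0 := 69 | P0:I, P1:M(69) | bus: BusRdX
[2] P0: store L1 := 50 | P0:M(50), P1:I | bus: BusRdX
[3] P1: load  L1 | P0:S(50), P1:S(50) | bus: BusRd,Flush
[4] P0: load  L1 | P0:S(50), P1:S(50) | bus: none
[5] P1: load  L2 | P0:I, P1:S(60) | bus: BusRd
[6] P0: load  L0 | P0:S(69), P1:S(69) | bus: BusRd,Flush
[7] P0: load  L0 | P0:S(69), P1:S(69) | bus: none
[8] P0: load  L0 | P0:S(69), P1:S(69) | bus: none
[9] P1: store L1 := 90 | P0:I, P1:M(90) | bus: BusRdX
[10] P0: store L2 := 28 | P0:M(28), P1:I | bus: BusRdX
[11] P0: load  L1 | P0:S(90), P1:S(90) | bus: BusRd,Flush
[12] P1: load  L1 | P0:S(90), P1:S(90) | bus: none
[13] P0: load  L2 | P0:M(28), P1:I | bus: none
[14] P0: load  L0 | P0:S(69), P1:S(69) | bus: none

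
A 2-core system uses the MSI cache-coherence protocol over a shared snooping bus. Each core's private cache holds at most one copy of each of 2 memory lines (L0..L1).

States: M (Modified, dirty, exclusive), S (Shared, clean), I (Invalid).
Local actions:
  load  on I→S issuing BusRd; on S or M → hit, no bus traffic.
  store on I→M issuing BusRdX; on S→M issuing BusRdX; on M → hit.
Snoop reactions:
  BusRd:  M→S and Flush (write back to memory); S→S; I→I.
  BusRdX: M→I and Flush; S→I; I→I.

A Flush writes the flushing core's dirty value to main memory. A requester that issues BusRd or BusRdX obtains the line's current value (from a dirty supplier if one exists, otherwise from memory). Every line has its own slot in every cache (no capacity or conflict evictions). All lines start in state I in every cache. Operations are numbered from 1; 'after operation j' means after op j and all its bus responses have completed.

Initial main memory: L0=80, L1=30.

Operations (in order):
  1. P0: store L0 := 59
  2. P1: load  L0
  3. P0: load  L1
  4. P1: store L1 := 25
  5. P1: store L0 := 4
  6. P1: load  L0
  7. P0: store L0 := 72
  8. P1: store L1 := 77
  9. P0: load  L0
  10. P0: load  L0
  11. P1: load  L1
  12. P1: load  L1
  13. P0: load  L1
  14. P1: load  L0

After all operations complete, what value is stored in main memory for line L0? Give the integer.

memory[L0] = 72

1. P0: store L0 := 59  bus=[BusRdX]  L0: P0=M P1=I  mem[L0]=80
2. P1: load  L0  bus=[BusRd,Flush]  L0: P0=S P1=S  mem[L0]=59
3. P0: load  L1  bus=[BusRd]  L1: P0=S P1=I  mem[L1]=30
4. P1: store L1 := 25  bus=[BusRdX]  L1: P0=I P1=M  mem[L1]=30
5. P1: store L0 := 4  bus=[BusRdX]  L0: P0=I P1=M  mem[L0]=59
6. P1: load  L0  bus=[-]  L0: P0=I P1=M  mem[L0]=59
7. P0: store L0 := 72  bus=[BusRdX,Flush]  L0: P0=M P1=I  mem[L0]=4
8. P1: store L1 := 77  bus=[-]  L1: P0=I P1=M  mem[L1]=30
9. P0: load  L0  bus=[-]  L0: P0=M P1=I  mem[L0]=4
10. P0: load  L0  bus=[-]  L0: P0=M P1=I  mem[L0]=4
11. P1: load  L1  bus=[-]  L1: P0=I P1=M  mem[L1]=30
12. P1: load  L1  bus=[-]  L1: P0=I P1=M  mem[L1]=30
13. P0: load  L1  bus=[BusRd,Flush]  L1: P0=S P1=S  mem[L1]=77
14. P1: load  L0  bus=[BusRd,Flush]  L0: P0=S P1=S  mem[L0]=72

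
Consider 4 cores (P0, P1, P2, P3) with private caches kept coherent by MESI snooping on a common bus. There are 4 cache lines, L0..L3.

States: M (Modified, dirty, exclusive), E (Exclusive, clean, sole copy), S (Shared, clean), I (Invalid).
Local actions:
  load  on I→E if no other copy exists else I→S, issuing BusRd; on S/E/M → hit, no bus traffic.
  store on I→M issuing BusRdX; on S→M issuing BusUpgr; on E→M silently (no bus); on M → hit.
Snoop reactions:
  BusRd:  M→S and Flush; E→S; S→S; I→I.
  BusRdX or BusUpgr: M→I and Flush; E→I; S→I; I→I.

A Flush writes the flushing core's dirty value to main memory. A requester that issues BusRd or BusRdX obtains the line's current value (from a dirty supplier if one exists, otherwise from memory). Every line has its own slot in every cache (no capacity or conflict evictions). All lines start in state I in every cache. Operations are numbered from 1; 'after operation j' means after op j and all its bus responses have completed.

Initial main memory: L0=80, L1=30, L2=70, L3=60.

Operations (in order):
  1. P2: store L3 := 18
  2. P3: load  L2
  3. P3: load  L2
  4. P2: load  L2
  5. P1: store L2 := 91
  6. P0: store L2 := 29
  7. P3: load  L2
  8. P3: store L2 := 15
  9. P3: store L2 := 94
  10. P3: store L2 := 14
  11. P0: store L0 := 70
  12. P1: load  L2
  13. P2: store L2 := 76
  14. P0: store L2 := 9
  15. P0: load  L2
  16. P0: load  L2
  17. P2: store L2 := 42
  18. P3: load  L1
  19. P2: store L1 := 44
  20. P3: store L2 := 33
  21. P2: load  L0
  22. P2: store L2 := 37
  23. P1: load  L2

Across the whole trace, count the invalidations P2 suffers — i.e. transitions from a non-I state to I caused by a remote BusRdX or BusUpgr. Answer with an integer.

invalidations = 3

1. P2: store L3 := 18  bus=[BusRdX]  L3: P0=I P1=I P2=M P3=I  mem[L3]=60
2. P3: load  L2  bus=[BusRd]  L2: P0=I P1=I P2=I P3=E  mem[L2]=70
3. P3: load  L2  bus=[-]  L2: P0=I P1=I P2=I P3=E  mem[L2]=70
4. P2: load  L2  bus=[BusRd]  L2: P0=I P1=I P2=S P3=S  mem[L2]=70
5. P1: store L2 := 91  bus=[BusRdX]  L2: P0=I P1=M P2=I P3=I  mem[L2]=70
6. P0: store L2 := 29  bus=[BusRdX,Flush]  L2: P0=M P1=I P2=I P3=I  mem[L2]=91
7. P3: load  L2  bus=[BusRd,Flush]  L2: P0=S P1=I P2=I P3=S  mem[L2]=29
8. P3: store L2 := 15  bus=[BusUpgr]  L2: P0=I P1=I P2=I P3=M  mem[L2]=29
9. P3: store L2 := 94  bus=[-]  L2: P0=I P1=I P2=I P3=M  mem[L2]=29
10. P3: store L2 := 14  bus=[-]  L2: P0=I P1=I P2=I P3=M  mem[L2]=29
11. P0: store L0 := 70  bus=[BusRdX]  L0: P0=M P1=I P2=I P3=I  mem[L0]=80
12. P1: load  L2  bus=[BusRd,Flush]  L2: P0=I P1=S P2=I P3=S  mem[L2]=14
13. P2: store L2 := 76  bus=[BusRdX]  L2: P0=I P1=I P2=M P3=I  mem[L2]=14
14. P0: store L2 := 9  bus=[BusRdX,Flush]  L2: P0=M P1=I P2=I P3=I  mem[L2]=76
15. P0: load  L2  bus=[-]  L2: P0=M P1=I P2=I P3=I  mem[L2]=76
16. P0: load  L2  bus=[-]  L2: P0=M P1=I P2=I P3=I  mem[L2]=76
17. P2: store L2 := 42  bus=[BusRdX,Flush]  L2: P0=I P1=I P2=M P3=I  mem[L2]=9
18. P3: load  L1  bus=[BusRd]  L1: P0=I P1=I P2=I P3=E  mem[L1]=30
19. P2: store L1 := 44  bus=[BusRdX]  L1: P0=I P1=I P2=M P3=I  mem[L1]=30
20. P3: store L2 := 33  bus=[BusRdX,Flush]  L2: P0=I P1=I P2=I P3=M  mem[L2]=42
21. P2: load  L0  bus=[BusRd,Flush]  L0: P0=S P1=I P2=S P3=I  mem[L0]=70
22. P2: store L2 := 37  bus=[BusRdX,Flush]  L2: P0=I P1=I P2=M P3=I  mem[L2]=33
23. P1: load  L2  bus=[BusRd,Flush]  L2: P0=I P1=S P2=S P3=I  mem[L2]=37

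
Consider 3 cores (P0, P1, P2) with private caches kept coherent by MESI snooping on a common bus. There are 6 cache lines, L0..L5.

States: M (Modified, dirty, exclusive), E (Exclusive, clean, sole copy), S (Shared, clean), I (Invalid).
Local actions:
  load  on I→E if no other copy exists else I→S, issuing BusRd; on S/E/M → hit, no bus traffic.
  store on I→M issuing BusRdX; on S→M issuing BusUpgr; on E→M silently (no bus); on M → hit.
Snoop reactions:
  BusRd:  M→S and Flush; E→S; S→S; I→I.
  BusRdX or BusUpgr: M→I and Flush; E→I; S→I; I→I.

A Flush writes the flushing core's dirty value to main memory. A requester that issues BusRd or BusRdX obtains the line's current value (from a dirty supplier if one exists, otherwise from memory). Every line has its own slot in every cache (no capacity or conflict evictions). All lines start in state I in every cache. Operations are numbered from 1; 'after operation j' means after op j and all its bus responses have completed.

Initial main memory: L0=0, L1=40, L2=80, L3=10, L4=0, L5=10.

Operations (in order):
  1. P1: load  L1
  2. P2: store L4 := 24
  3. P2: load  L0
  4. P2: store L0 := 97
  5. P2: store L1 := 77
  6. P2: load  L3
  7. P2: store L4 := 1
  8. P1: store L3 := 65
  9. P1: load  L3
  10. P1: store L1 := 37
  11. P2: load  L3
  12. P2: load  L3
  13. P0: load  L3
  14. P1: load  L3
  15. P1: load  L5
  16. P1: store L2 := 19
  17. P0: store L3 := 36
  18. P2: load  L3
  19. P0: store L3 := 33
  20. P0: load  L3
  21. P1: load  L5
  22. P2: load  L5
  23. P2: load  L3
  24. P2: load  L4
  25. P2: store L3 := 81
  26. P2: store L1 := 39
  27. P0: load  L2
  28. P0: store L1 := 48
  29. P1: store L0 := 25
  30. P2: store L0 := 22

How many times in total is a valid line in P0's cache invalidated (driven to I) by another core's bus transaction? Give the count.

[1] P1: load  L1 | P0:I, P1:E(40), P2:I | bus: BusRd
[2] P2: store L4 := 24 | P0:I, P1:I, P2:M(24) | bus: BusRdX
[3] P2: load  L0 | P0:I, P1:I, P2:E(0) | bus: BusRd
[4] P2: store L0 := 97 | P0:I, P1:I, P2:M(97) | bus: none
[5] P2: store L1 := 77 | P0:I, P1:I, P2:M(77) | bus: BusRdX
[6] P2: load  L3 | P0:I, P1:I, P2:E(10) | bus: BusRd
[7] P2: store L4 := 1 | P0:I, P1:I, P2:M(1) | bus: none
[8] P1: store L3 := 65 | P0:I, P1:M(65), P2:I | bus: BusRdX
[9] P1: load  L3 | P0:I, P1:M(65), P2:I | bus: none
[10] P1: store L1 := 37 | P0:I, P1:M(37), P2:I | bus: BusRdX,Flush
[11] P2: load  L3 | P0:I, P1:S(65), P2:S(65) | bus: BusRd,Flush
[12] P2: load  L3 | P0:I, P1:S(65), P2:S(65) | bus: none
[13] P0: load  L3 | P0:S(65), P1:S(65), P2:S(65) | bus: BusRd
[14] P1: load  L3 | P0:S(65), P1:S(65), P2:S(65) | bus: none
[15] P1: load  L5 | P0:I, P1:E(10), P2:I | bus: BusRd
[16] P1: store L2 := 19 | P0:I, P1:M(19), P2:I | bus: BusRdX
[17] P0: store L3 := 36 | P0:M(36), P1:I, P2:I | bus: BusUpgr
[18] P2: load  L3 | P0:S(36), P1:I, P2:S(36) | bus: BusRd,Flush
[19] P0: store L3 := 33 | P0:M(33), P1:I, P2:I | bus: BusUpgr
[20] P0: load  L3 | P0:M(33), P1:I, P2:I | bus: none
[21] P1: load  L5 | P0:I, P1:E(10), P2:I | bus: none
[22] P2: load  L5 | P0:I, P1:S(10), P2:S(10) | bus: BusRd
[23] P2: load  L3 | P0:S(33), P1:I, P2:S(33) | bus: BusRd,Flush
[24] P2: load  L4 | P0:I, P1:I, P2:M(1) | bus: none
[25] P2: store L3 := 81 | P0:I, P1:I, P2:M(81) | bus: BusUpgr
[26] P2: store L1 := 39 | P0:I, P1:I, P2:M(39) | bus: BusRdX,Flush
[27] P0: load  L2 | P0:S(19), P1:S(19), P2:I | bus: BusRd,Flush
[28] P0: store L1 := 48 | P0:M(48), P1:I, P2:I | bus: BusRdX,Flush
[29] P1: store L0 := 25 | P0:I, P1:M(25), P2:I | bus: BusRdX,Flush
[30] P2: store L0 := 22 | P0:I, P1:I, P2:M(22) | bus: BusRdX,Flush

invalidations = 1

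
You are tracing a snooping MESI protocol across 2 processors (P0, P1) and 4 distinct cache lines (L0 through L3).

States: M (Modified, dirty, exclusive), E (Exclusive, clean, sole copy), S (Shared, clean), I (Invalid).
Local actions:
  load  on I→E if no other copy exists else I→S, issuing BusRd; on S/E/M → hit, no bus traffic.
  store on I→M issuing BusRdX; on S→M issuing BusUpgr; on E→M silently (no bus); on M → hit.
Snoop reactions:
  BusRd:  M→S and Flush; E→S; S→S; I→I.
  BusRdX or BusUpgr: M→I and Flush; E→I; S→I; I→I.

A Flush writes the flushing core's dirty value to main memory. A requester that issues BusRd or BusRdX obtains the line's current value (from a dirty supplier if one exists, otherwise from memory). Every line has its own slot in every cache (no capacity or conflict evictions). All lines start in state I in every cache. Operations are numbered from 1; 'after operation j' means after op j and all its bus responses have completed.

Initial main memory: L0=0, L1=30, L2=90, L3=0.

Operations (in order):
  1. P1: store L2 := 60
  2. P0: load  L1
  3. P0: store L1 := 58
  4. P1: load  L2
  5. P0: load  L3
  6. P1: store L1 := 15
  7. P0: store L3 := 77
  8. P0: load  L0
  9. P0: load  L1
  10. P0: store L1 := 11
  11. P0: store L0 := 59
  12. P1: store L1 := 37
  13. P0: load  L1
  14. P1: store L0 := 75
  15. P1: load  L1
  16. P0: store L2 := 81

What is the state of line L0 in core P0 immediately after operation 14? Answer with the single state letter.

step 1: P1: store L2 := 60  ⟶  IM  (L2)  txn=BusRdX  M[L2]=90
step 2: P0: load  L1  ⟶  EI  (L1)  txn=BusRd  M[L1]=30
step 3: P0: store L1 := 58  ⟶  MI  (L1)  txn=∅  M[L1]=30
step 4: P1: load  L2  ⟶  IM  (L2)  txn=∅  M[L2]=90
step 5: P0: load  L3  ⟶  EI  (L3)  txn=BusRd  M[L3]=0
step 6: P1: store L1 := 15  ⟶  IM  (L1)  txn=BusRdX+Flush  M[L1]=58
step 7: P0: store L3 := 77  ⟶  MI  (L3)  txn=∅  M[L3]=0
step 8: P0: load  L0  ⟶  EI  (L0)  txn=BusRd  M[L0]=0
step 9: P0: load  L1  ⟶  SS  (L1)  txn=BusRd+Flush  M[L1]=15
step 10: P0: store L1 := 11  ⟶  MI  (L1)  txn=BusUpgr  M[L1]=15
step 11: P0: store L0 := 59  ⟶  MI  (L0)  txn=∅  M[L0]=0
step 12: P1: store L1 := 37  ⟶  IM  (L1)  txn=BusRdX+Flush  M[L1]=11
step 13: P0: load  L1  ⟶  SS  (L1)  txn=BusRd+Flush  M[L1]=37
step 14: P1: store L0 := 75  ⟶  IM  (L0)  txn=BusRdX+Flush  M[L0]=59
step 15: P1: load  L1  ⟶  SS  (L1)  txn=∅  M[L1]=37
step 16: P0: store L2 := 81  ⟶  MI  (L2)  txn=BusRdX+Flush  M[L2]=60

state = I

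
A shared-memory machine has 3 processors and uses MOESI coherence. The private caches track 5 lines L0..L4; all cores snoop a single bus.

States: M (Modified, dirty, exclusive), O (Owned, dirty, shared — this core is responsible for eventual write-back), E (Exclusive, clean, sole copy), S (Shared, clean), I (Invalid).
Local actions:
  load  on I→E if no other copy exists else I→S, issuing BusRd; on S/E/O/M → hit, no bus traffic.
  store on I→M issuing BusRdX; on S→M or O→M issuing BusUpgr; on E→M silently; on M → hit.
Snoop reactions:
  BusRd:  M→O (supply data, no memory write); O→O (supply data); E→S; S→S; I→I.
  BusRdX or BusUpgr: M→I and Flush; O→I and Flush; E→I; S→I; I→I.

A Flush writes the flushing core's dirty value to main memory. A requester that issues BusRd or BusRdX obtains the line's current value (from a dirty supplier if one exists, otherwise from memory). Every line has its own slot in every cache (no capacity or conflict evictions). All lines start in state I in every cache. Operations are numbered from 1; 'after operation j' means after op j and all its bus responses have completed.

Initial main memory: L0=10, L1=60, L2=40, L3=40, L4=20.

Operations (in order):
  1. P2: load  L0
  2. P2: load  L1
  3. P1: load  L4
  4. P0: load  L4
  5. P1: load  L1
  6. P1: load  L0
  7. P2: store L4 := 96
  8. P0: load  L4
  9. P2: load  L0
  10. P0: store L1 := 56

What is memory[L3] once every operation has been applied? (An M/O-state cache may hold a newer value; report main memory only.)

  op1 P2: load  L0 → I/I/E on L0; bus BusRd; mem=10
  op2 P2: load  L1 → I/I/E on L1; bus BusRd; mem=60
  op3 P1: load  L4 → I/E/I on L4; bus BusRd; mem=20
  op4 P0: load  L4 → S/S/I on L4; bus BusRd; mem=20
  op5 P1: load  L1 → I/S/S on L1; bus BusRd; mem=60
  op6 P1: load  L0 → I/S/S on L0; bus BusRd; mem=10
  op7 P2: store L4 := 96 → I/I/M on L4; bus BusRdX; mem=20
  op8 P0: load  L4 → S/I/O on L4; bus BusRd; mem=20
  op9 P2: load  L0 → I/S/S on L0; bus (none); mem=10
  op10 P0: store L1 := 56 → M/I/I on L1; bus BusRdX; mem=60

memory[L3] = 40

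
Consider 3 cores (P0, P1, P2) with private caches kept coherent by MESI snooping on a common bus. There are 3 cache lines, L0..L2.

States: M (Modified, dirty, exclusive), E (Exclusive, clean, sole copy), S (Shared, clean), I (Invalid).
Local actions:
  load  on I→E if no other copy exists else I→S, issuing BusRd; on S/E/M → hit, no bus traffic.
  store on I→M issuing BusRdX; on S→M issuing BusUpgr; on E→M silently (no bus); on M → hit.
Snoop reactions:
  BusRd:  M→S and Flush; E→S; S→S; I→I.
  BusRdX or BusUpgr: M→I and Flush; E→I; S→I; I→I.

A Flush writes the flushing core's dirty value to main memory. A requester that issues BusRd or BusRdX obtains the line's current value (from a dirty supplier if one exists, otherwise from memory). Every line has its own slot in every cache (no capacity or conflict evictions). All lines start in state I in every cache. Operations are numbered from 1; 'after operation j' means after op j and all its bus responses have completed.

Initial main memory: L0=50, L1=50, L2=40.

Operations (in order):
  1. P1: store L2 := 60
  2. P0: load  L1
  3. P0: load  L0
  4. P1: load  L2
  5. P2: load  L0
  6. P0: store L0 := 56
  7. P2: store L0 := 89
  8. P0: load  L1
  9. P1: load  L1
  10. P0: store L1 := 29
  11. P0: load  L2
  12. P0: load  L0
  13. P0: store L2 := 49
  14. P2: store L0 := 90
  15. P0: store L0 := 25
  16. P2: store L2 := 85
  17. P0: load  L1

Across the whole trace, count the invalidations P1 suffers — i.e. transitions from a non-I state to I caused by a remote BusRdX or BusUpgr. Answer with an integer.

  op1 P1: store L2 := 60 → I/M/I on L2; bus BusRdX; mem=40
  op2 P0: load  L1 → E/I/I on L1; bus BusRd; mem=50
  op3 P0: load  L0 → E/I/I on L0; bus BusRd; mem=50
  op4 P1: load  L2 → I/M/I on L2; bus (none); mem=40
  op5 P2: load  L0 → S/I/S on L0; bus BusRd; mem=50
  op6 P0: store L0 := 56 → M/I/I on L0; bus BusUpgr; mem=50
  op7 P2: store L0 := 89 → I/I/M on L0; bus BusRdX Flush; mem=56
  op8 P0: load  L1 → E/I/I on L1; bus (none); mem=50
  op9 P1: load  L1 → S/S/I on L1; bus BusRd; mem=50
  op10 P0: store L1 := 29 → M/I/I on L1; bus BusUpgr; mem=50
  op11 P0: load  L2 → S/S/I on L2; bus BusRd Flush; mem=60
  op12 P0: load  L0 → S/I/S on L0; bus BusRd Flush; mem=89
  op13 P0: store L2 := 49 → M/I/I on L2; bus BusUpgr; mem=60
  op14 P2: store L0 := 90 → I/I/M on L0; bus BusUpgr; mem=89
  op15 P0: store L0 := 25 → M/I/I on L0; bus BusRdX Flush; mem=90
  op16 P2: store L2 := 85 → I/I/M on L2; bus BusRdX Flush; mem=49
  op17 P0: load  L1 → M/I/I on L1; bus (none); mem=50

invalidations = 2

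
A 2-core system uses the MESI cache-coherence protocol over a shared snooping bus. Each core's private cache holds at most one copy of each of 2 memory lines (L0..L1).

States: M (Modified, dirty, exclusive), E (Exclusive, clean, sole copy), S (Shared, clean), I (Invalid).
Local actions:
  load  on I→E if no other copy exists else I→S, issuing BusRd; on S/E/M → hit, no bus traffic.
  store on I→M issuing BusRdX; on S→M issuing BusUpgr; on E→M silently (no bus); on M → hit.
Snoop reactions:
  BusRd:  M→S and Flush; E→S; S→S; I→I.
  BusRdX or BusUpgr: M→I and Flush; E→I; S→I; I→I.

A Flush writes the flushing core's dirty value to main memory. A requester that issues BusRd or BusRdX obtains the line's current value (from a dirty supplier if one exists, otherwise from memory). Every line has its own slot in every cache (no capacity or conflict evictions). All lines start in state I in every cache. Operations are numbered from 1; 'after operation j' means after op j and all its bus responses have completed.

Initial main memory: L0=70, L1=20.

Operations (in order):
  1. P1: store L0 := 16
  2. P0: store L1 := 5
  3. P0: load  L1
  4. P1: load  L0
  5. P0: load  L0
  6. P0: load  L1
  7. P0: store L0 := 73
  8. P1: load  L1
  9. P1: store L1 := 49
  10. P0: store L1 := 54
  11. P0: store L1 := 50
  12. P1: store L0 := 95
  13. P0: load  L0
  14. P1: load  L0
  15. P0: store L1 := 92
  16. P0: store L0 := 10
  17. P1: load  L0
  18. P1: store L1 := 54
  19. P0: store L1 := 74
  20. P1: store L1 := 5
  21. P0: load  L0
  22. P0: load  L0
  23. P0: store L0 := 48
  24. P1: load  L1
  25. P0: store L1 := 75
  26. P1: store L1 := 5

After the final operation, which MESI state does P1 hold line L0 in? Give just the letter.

state = I

  op1 P1: store L0 := 16 → I/M on L0; bus BusRdX; mem=70
  op2 P0: store L1 := 5 → M/I on L1; bus BusRdX; mem=20
  op3 P0: load  L1 → M/I on L1; bus (none); mem=20
  op4 P1: load  L0 → I/M on L0; bus (none); mem=70
  op5 P0: load  L0 → S/S on L0; bus BusRd Flush; mem=16
  op6 P0: load  L1 → M/I on L1; bus (none); mem=20
  op7 P0: store L0 := 73 → M/I on L0; bus BusUpgr; mem=16
  op8 P1: load  L1 → S/S on L1; bus BusRd Flush; mem=5
  op9 P1: store L1 := 49 → I/M on L1; bus BusUpgr; mem=5
  op10 P0: store L1 := 54 → M/I on L1; bus BusRdX Flush; mem=49
  op11 P0: store L1 := 50 → M/I on L1; bus (none); mem=49
  op12 P1: store L0 := 95 → I/M on L0; bus BusRdX Flush; mem=73
  op13 P0: load  L0 → S/S on L0; bus BusRd Flush; mem=95
  op14 P1: load  L0 → S/S on L0; bus (none); mem=95
  op15 P0: store L1 := 92 → M/I on L1; bus (none); mem=49
  op16 P0: store L0 := 10 → M/I on L0; bus BusUpgr; mem=95
  op17 P1: load  L0 → S/S on L0; bus BusRd Flush; mem=10
  op18 P1: store L1 := 54 → I/M on L1; bus BusRdX Flush; mem=92
  op19 P0: store L1 := 74 → M/I on L1; bus BusRdX Flush; mem=54
  op20 P1: store L1 := 5 → I/M on L1; bus BusRdX Flush; mem=74
  op21 P0: load  L0 → S/S on L0; bus (none); mem=10
  op22 P0: load  L0 → S/S on L0; bus (none); mem=10
  op23 P0: store L0 := 48 → M/I on L0; bus BusUpgr; mem=10
  op24 P1: load  L1 → I/M on L1; bus (none); mem=74
  op25 P0: store L1 := 75 → M/I on L1; bus BusRdX Flush; mem=5
  op26 P1: store L1 := 5 → I/M on L1; bus BusRdX Flush; mem=75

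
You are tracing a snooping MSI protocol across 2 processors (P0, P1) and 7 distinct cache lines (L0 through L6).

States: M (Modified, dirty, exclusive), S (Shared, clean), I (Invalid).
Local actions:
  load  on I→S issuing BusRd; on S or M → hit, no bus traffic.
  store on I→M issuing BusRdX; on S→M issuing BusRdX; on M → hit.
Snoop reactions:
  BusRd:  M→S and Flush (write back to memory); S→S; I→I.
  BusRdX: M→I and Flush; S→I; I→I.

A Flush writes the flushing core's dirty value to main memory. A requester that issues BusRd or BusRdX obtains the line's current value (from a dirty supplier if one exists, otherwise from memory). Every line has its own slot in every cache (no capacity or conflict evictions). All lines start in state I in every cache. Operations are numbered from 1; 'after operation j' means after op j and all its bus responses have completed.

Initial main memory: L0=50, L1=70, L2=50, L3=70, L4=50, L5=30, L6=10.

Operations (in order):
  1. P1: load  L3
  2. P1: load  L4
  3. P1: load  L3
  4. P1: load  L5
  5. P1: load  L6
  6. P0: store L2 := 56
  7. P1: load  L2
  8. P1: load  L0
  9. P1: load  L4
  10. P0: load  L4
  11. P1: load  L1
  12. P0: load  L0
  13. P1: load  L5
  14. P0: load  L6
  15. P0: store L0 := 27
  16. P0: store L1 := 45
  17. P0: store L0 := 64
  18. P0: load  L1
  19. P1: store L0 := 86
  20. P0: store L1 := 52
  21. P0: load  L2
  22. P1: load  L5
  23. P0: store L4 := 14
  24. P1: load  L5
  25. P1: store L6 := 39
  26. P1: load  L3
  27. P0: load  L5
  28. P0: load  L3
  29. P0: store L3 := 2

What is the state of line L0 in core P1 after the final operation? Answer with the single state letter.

step 1: P1: load  L3  ⟶  IS  (L3)  txn=BusRd  M[L3]=70
step 2: P1: load  L4  ⟶  IS  (L4)  txn=BusRd  M[L4]=50
step 3: P1: load  L3  ⟶  IS  (L3)  txn=∅  M[L3]=70
step 4: P1: load  L5  ⟶  IS  (L5)  txn=BusRd  M[L5]=30
step 5: P1: load  L6  ⟶  IS  (L6)  txn=BusRd  M[L6]=10
step 6: P0: store L2 := 56  ⟶  MI  (L2)  txn=BusRdX  M[L2]=50
step 7: P1: load  L2  ⟶  SS  (L2)  txn=BusRd+Flush  M[L2]=56
step 8: P1: load  L0  ⟶  IS  (L0)  txn=BusRd  M[L0]=50
step 9: P1: load  L4  ⟶  IS  (L4)  txn=∅  M[L4]=50
step 10: P0: load  L4  ⟶  SS  (L4)  txn=BusRd  M[L4]=50
step 11: P1: load  L1  ⟶  IS  (L1)  txn=BusRd  M[L1]=70
step 12: P0: load  L0  ⟶  SS  (L0)  txn=BusRd  M[L0]=50
step 13: P1: load  L5  ⟶  IS  (L5)  txn=∅  M[L5]=30
step 14: P0: load  L6  ⟶  SS  (L6)  txn=BusRd  M[L6]=10
step 15: P0: store L0 := 27  ⟶  MI  (L0)  txn=BusRdX  M[L0]=50
step 16: P0: store L1 := 45  ⟶  MI  (L1)  txn=BusRdX  M[L1]=70
step 17: P0: store L0 := 64  ⟶  MI  (L0)  txn=∅  M[L0]=50
step 18: P0: load  L1  ⟶  MI  (L1)  txn=∅  M[L1]=70
step 19: P1: store L0 := 86  ⟶  IM  (L0)  txn=BusRdX+Flush  M[L0]=64
step 20: P0: store L1 := 52  ⟶  MI  (L1)  txn=∅  M[L1]=70
step 21: P0: load  L2  ⟶  SS  (L2)  txn=∅  M[L2]=56
step 22: P1: load  L5  ⟶  IS  (L5)  txn=∅  M[L5]=30
step 23: P0: store L4 := 14  ⟶  MI  (L4)  txn=BusRdX  M[L4]=50
step 24: P1: load  L5  ⟶  IS  (L5)  txn=∅  M[L5]=30
step 25: P1: store L6 := 39  ⟶  IM  (L6)  txn=BusRdX  M[L6]=10
step 26: P1: load  L3  ⟶  IS  (L3)  txn=∅  M[L3]=70
step 27: P0: load  L5  ⟶  SS  (L5)  txn=BusRd  M[L5]=30
step 28: P0: load  L3  ⟶  SS  (L3)  txn=BusRd  M[L3]=70
step 29: P0: store L3 := 2  ⟶  MI  (L3)  txn=BusRdX  M[L3]=70

state = M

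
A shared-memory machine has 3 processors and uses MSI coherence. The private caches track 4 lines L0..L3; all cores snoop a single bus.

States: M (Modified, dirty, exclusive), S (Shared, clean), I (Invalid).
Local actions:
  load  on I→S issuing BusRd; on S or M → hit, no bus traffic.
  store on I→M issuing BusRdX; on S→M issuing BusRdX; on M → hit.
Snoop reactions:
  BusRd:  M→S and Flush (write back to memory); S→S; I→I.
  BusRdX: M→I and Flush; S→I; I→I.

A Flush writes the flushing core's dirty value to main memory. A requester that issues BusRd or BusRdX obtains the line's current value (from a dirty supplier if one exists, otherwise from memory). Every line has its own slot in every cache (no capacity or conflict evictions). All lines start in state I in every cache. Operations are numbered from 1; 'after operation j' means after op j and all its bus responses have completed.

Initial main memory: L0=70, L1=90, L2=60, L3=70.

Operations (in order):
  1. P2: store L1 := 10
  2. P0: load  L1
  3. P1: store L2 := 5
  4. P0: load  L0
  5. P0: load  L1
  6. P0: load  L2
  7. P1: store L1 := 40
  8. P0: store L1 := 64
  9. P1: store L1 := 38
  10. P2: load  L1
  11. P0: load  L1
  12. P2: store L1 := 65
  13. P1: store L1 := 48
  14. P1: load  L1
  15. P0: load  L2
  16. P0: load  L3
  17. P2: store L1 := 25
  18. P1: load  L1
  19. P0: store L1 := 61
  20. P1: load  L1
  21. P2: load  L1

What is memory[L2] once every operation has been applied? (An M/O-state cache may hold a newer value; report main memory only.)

[1] P2: store L1 := 10 | P0:I, P1:I, P2:M(10) | bus: BusRdX
[2] P0: load  L1 | P0:S(10), P1:I, P2:S(10) | bus: BusRd,Flush
[3] P1: store L2 := 5 | P0:I, P1:M(5), P2:I | bus: BusRdX
[4] P0: load  L0 | P0:S(70), P1:I, P2:I | bus: BusRd
[5] P0: load  L1 | P0:S(10), P1:I, P2:S(10) | bus: none
[6] P0: load  L2 | P0:S(5), P1:S(5), P2:I | bus: BusRd,Flush
[7] P1: store L1 := 40 | P0:I, P1:M(40), P2:I | bus: BusRdX
[8] P0: store L1 := 64 | P0:M(64), P1:I, P2:I | bus: BusRdX,Flush
[9] P1: store L1 := 38 | P0:I, P1:M(38), P2:I | bus: BusRdX,Flush
[10] P2: load  L1 | P0:I, P1:S(38), P2:S(38) | bus: BusRd,Flush
[11] P0: load  L1 | P0:S(38), P1:S(38), P2:S(38) | bus: BusRd
[12] P2: store L1 := 65 | P0:I, P1:I, P2:M(65) | bus: BusRdX
[13] P1: store L1 := 48 | P0:I, P1:M(48), P2:I | bus: BusRdX,Flush
[14] P1: load  L1 | P0:I, P1:M(48), P2:I | bus: none
[15] P0: load  L2 | P0:S(5), P1:S(5), P2:I | bus: none
[16] P0: load  L3 | P0:S(70), P1:I, P2:I | bus: BusRd
[17] P2: store L1 := 25 | P0:I, P1:I, P2:M(25) | bus: BusRdX,Flush
[18] P1: load  L1 | P0:I, P1:S(25), P2:S(25) | bus: BusRd,Flush
[19] P0: store L1 := 61 | P0:M(61), P1:I, P2:I | bus: BusRdX
[20] P1: load  L1 | P0:S(61), P1:S(61), P2:I | bus: BusRd,Flush
[21] P2: load  L1 | P0:S(61), P1:S(61), P2:S(61) | bus: BusRd

memory[L2] = 5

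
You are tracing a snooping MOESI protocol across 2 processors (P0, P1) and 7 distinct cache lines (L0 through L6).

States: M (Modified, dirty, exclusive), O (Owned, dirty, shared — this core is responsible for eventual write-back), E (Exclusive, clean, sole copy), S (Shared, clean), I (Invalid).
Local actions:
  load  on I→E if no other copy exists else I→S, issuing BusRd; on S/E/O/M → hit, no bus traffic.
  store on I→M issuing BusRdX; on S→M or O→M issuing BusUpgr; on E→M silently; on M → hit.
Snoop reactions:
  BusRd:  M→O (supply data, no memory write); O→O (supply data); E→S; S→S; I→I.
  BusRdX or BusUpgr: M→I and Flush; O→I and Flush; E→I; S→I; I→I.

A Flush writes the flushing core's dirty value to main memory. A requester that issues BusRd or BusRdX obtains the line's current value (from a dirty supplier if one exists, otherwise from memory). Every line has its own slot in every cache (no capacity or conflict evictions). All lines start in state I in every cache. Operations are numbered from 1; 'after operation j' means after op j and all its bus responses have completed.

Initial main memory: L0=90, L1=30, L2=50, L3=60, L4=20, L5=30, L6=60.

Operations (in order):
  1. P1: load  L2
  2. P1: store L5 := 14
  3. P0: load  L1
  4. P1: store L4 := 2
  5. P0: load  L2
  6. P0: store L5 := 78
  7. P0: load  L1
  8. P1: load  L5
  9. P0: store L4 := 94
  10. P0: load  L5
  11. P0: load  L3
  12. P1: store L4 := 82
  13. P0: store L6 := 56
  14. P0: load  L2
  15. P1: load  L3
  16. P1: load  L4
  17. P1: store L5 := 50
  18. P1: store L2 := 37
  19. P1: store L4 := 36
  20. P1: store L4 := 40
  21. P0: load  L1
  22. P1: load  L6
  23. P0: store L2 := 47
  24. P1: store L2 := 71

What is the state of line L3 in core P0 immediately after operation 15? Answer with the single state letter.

state = S

step 1: P1: load  L2  ⟶  IE  (L2)  txn=BusRd  M[L2]=50
step 2: P1: store L5 := 14  ⟶  IM  (L5)  txn=BusRdX  M[L5]=30
step 3: P0: load  L1  ⟶  EI  (L1)  txn=BusRd  M[L1]=30
step 4: P1: store L4 := 2  ⟶  IM  (L4)  txn=BusRdX  M[L4]=20
step 5: P0: load  L2  ⟶  SS  (L2)  txn=BusRd  M[L2]=50
step 6: P0: store L5 := 78  ⟶  MI  (L5)  txn=BusRdX+Flush  M[L5]=14
step 7: P0: load  L1  ⟶  EI  (L1)  txn=∅  M[L1]=30
step 8: P1: load  L5  ⟶  OS  (L5)  txn=BusRd  M[L5]=14
step 9: P0: store L4 := 94  ⟶  MI  (L4)  txn=BusRdX+Flush  M[L4]=2
step 10: P0: load  L5  ⟶  OS  (L5)  txn=∅  M[L5]=14
step 11: P0: load  L3  ⟶  EI  (L3)  txn=BusRd  M[L3]=60
step 12: P1: store L4 := 82  ⟶  IM  (L4)  txn=BusRdX+Flush  M[L4]=94
step 13: P0: store L6 := 56  ⟶  MI  (L6)  txn=BusRdX  M[L6]=60
step 14: P0: load  L2  ⟶  SS  (L2)  txn=∅  M[L2]=50
step 15: P1: load  L3  ⟶  SS  (L3)  txn=BusRd  M[L3]=60
step 16: P1: load  L4  ⟶  IM  (L4)  txn=∅  M[L4]=94
step 17: P1: store L5 := 50  ⟶  IM  (L5)  txn=BusUpgr+Flush  M[L5]=78
step 18: P1: store L2 := 37  ⟶  IM  (L2)  txn=BusUpgr  M[L2]=50
step 19: P1: store L4 := 36  ⟶  IM  (L4)  txn=∅  M[L4]=94
step 20: P1: store L4 := 40  ⟶  IM  (L4)  txn=∅  M[L4]=94
step 21: P0: load  L1  ⟶  EI  (L1)  txn=∅  M[L1]=30
step 22: P1: load  L6  ⟶  OS  (L6)  txn=BusRd  M[L6]=60
step 23: P0: store L2 := 47  ⟶  MI  (L2)  txn=BusRdX+Flush  M[L2]=37
step 24: P1: store L2 := 71  ⟶  IM  (L2)  txn=BusRdX+Flush  M[L2]=47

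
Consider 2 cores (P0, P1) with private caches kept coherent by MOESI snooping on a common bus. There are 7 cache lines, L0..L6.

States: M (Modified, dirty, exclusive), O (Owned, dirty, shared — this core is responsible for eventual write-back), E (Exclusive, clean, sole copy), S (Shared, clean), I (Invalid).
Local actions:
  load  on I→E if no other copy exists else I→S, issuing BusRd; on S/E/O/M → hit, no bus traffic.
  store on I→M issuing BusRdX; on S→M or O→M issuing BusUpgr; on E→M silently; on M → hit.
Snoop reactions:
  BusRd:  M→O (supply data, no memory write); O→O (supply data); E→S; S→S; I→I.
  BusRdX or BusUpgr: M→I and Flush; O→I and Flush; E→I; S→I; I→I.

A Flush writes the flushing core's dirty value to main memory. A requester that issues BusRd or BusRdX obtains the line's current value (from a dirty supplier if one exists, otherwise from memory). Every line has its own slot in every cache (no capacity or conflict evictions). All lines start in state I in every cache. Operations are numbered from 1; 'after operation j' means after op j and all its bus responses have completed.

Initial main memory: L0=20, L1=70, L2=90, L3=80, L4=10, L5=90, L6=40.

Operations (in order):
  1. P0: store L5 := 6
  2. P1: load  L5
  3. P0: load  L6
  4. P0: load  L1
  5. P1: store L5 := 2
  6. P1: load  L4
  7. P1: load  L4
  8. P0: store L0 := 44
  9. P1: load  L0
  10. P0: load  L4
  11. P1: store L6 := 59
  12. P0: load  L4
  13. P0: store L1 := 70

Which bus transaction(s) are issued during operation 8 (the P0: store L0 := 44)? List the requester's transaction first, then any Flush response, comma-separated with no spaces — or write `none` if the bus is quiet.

step 1: P0: store L5 := 6  ⟶  MI  (L5)  txn=BusRdX  M[L5]=90
step 2: P1: load  L5  ⟶  OS  (L5)  txn=BusRd  M[L5]=90
step 3: P0: load  L6  ⟶  EI  (L6)  txn=BusRd  M[L6]=40
step 4: P0: load  L1  ⟶  EI  (L1)  txn=BusRd  M[L1]=70
step 5: P1: store L5 := 2  ⟶  IM  (L5)  txn=BusUpgr+Flush  M[L5]=6
step 6: P1: load  L4  ⟶  IE  (L4)  txn=BusRd  M[L4]=10
step 7: P1: load  L4  ⟶  IE  (L4)  txn=∅  M[L4]=10
step 8: P0: store L0 := 44  ⟶  MI  (L0)  txn=BusRdX  M[L0]=20
step 9: P1: load  L0  ⟶  OS  (L0)  txn=BusRd  M[L0]=20
step 10: P0: load  L4  ⟶  SS  (L4)  txn=BusRd  M[L4]=10
step 11: P1: store L6 := 59  ⟶  IM  (L6)  txn=BusRdX  M[L6]=40
step 12: P0: load  L4  ⟶  SS  (L4)  txn=∅  M[L4]=10
step 13: P0: store L1 := 70  ⟶  MI  (L1)  txn=∅  M[L1]=70

bus = BusRdX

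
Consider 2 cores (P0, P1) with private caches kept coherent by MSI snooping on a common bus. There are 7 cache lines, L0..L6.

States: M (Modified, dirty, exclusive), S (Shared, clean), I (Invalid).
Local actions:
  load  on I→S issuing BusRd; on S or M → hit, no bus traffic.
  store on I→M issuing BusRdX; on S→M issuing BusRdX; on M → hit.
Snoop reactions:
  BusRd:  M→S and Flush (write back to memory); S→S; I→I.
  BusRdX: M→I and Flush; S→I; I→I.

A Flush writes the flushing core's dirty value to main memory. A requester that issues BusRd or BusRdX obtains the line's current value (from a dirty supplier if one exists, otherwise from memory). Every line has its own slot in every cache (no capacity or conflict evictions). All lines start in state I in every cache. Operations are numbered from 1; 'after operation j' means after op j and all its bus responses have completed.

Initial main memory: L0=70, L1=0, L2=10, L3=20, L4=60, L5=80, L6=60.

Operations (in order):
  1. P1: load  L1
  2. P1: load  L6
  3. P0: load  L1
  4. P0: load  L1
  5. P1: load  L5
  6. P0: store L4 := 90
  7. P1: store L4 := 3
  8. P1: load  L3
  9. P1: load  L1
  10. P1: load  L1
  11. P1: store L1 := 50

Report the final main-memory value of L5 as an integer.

step 1: P1: load  L1  ⟶  IS  (L1)  txn=BusRd  M[L1]=0
step 2: P1: load  L6  ⟶  IS  (L6)  txn=BusRd  M[L6]=60
step 3: P0: load  L1  ⟶  SS  (L1)  txn=BusRd  M[L1]=0
step 4: P0: load  L1  ⟶  SS  (L1)  txn=∅  M[L1]=0
step 5: P1: load  L5  ⟶  IS  (L5)  txn=BusRd  M[L5]=80
step 6: P0: store L4 := 90  ⟶  MI  (L4)  txn=BusRdX  M[L4]=60
step 7: P1: store L4 := 3  ⟶  IM  (L4)  txn=BusRdX+Flush  M[L4]=90
step 8: P1: load  L3  ⟶  IS  (L3)  txn=BusRd  M[L3]=20
step 9: P1: load  L1  ⟶  SS  (L1)  txn=∅  M[L1]=0
step 10: P1: load  L1  ⟶  SS  (L1)  txn=∅  M[L1]=0
step 11: P1: store L1 := 50  ⟶  IM  (L1)  txn=BusRdX  M[L1]=0

memory[L5] = 80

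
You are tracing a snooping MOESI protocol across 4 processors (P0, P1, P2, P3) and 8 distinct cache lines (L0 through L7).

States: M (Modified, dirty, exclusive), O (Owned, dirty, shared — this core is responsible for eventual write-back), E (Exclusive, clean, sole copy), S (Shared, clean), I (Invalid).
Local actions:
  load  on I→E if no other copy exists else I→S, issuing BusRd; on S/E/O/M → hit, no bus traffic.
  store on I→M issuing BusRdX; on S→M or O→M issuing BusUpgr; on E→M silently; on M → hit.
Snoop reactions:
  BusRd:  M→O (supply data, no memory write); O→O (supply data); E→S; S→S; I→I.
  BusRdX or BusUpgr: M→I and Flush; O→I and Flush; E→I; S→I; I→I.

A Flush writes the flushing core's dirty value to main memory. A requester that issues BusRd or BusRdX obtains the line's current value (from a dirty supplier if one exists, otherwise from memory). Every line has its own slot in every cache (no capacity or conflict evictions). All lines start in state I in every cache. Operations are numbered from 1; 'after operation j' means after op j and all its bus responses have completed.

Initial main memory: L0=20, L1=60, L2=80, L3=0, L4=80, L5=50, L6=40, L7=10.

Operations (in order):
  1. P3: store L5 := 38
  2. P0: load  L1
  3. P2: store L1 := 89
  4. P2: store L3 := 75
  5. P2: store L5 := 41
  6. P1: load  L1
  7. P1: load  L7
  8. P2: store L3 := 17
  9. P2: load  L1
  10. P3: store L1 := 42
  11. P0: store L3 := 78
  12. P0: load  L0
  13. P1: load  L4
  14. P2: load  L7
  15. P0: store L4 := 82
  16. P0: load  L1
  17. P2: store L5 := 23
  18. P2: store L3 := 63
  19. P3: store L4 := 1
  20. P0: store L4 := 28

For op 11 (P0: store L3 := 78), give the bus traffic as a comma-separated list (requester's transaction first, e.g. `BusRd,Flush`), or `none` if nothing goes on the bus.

  op1 P3: store L5 := 38 → I/I/I/M on L5; bus BusRdX; mem=50
  op2 P0: load  L1 → E/I/I/I on L1; bus BusRd; mem=60
  op3 P2: store L1 := 89 → I/I/M/I on L1; bus BusRdX; mem=60
  op4 P2: store L3 := 75 → I/I/M/I on L3; bus BusRdX; mem=0
  op5 P2: store L5 := 41 → I/I/M/I on L5; bus BusRdX Flush; mem=38
  op6 P1: load  L1 → I/S/O/I on L1; bus BusRd; mem=60
  op7 P1: load  L7 → I/E/I/I on L7; bus BusRd; mem=10
  op8 P2: store L3 := 17 → I/I/M/I on L3; bus (none); mem=0
  op9 P2: load  L1 → I/S/O/I on L1; bus (none); mem=60
  op10 P3: store L1 := 42 → I/I/I/M on L1; bus BusRdX Flush; mem=89
  op11 P0: store L3 := 78 → M/I/I/I on L3; bus BusRdX Flush; mem=17
  op12 P0: load  L0 → E/I/I/I on L0; bus BusRd; mem=20
  op13 P1: load  L4 → I/E/I/I on L4; bus BusRd; mem=80
  op14 P2: load  L7 → I/S/S/I on L7; bus BusRd; mem=10
  op15 P0: store L4 := 82 → M/I/I/I on L4; bus BusRdX; mem=80
  op16 P0: load  L1 → S/I/I/O on L1; bus BusRd; mem=89
  op17 P2: store L5 := 23 → I/I/M/I on L5; bus (none); mem=38
  op18 P2: store L3 := 63 → I/I/M/I on L3; bus BusRdX Flush; mem=78
  op19 P3: store L4 := 1 → I/I/I/M on L4; bus BusRdX Flush; mem=82
  op20 P0: store L4 := 28 → M/I/I/I on L4; bus BusRdX Flush; mem=1

bus = BusRdX,Flush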